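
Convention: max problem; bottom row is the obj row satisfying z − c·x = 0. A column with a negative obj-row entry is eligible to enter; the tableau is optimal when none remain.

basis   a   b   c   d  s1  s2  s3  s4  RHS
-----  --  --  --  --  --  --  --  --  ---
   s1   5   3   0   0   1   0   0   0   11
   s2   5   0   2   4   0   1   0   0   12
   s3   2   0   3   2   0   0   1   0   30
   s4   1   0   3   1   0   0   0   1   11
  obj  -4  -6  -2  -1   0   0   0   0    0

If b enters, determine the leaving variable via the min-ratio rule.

s1

Column b entries and ratios — s1: 11/3 = 11/3; s2: 0 ≤ 0, skip; s3: 0 ≤ 0, skip; s4: 0 ≤ 0, skip.
Smallest ratio is 11/3 in the row of s1, so s1 leaves.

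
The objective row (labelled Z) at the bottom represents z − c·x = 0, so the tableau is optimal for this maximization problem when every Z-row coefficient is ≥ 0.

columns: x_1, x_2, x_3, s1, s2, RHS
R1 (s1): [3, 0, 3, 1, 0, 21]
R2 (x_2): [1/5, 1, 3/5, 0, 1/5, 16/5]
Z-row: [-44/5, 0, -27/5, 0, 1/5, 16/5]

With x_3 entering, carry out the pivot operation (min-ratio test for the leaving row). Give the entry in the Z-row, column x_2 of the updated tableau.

9

Ratio test on column x_3 — row 1: 21/3 = 7; row 2: (16/5)/(3/5) = 16/3. Minimum is 16/3 at row 2 (x_2 leaves); pivot element 3/5.
Divide row 2 by 3/5; eliminate column x_3 from the other rows.
Z-row update in column x_2: 0 − (-27/5)·(5/3) = 9.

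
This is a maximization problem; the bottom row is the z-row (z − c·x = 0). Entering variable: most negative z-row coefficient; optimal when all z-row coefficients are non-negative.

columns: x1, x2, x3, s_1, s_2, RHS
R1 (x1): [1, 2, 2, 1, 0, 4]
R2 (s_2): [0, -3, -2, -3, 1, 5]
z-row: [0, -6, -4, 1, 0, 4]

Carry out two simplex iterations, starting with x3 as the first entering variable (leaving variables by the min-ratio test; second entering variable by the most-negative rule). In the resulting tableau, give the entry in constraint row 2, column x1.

Ratio test on column x3 — row 1: 4/2 = 2; row 2: entry -2 ≤ 0. Minimum is 2 at row 1 (x1 leaves); pivot element 2.
Divide row 1 by 2; eliminate column x3 from the other rows.
Second iteration: most negative z-row entry is -2 in column x2, so x2 enters.
Ratio test on column x2 — row 1: 2/1 = 2; row 2: entry -1 ≤ 0. Minimum is 2 at row 1 (x3 leaves); pivot element 1.
Divide row 1 by 1; eliminate column x2 from the other rows.
After both pivots, the entry at constraint row 2, column x1 is 3/2.

3/2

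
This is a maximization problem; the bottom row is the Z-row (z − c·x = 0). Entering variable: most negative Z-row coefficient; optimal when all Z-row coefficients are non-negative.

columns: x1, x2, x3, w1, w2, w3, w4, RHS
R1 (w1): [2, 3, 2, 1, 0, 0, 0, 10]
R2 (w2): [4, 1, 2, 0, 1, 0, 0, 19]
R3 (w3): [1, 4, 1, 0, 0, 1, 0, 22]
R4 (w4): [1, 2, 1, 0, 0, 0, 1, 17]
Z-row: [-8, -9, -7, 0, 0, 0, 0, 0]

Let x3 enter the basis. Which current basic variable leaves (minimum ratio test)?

w1

Column x3 entries and ratios — w1: 10/2 = 5; w2: 19/2 = 19/2; w3: 22/1 = 22; w4: 17/1 = 17.
Smallest ratio is 5 in the row of w1, so w1 leaves.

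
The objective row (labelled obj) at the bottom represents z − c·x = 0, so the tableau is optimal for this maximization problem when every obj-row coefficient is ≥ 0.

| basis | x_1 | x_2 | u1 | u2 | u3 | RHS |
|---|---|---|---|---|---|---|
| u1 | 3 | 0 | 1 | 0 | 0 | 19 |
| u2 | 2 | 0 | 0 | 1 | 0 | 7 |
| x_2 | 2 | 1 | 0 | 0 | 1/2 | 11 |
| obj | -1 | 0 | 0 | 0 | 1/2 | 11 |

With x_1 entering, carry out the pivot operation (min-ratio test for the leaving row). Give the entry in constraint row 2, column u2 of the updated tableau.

1/2

Ratio test on column x_1 — row 1: 19/3 = 19/3; row 2: 7/2 = 7/2; row 3: 11/2 = 11/2. Minimum is 7/2 at row 2 (u2 leaves); pivot element 2.
Divide row 2 by 2; eliminate column x_1 from the other rows.
In the new row 2, the u2 entry is the old entry divided by the pivot: 1/2 = 1/2.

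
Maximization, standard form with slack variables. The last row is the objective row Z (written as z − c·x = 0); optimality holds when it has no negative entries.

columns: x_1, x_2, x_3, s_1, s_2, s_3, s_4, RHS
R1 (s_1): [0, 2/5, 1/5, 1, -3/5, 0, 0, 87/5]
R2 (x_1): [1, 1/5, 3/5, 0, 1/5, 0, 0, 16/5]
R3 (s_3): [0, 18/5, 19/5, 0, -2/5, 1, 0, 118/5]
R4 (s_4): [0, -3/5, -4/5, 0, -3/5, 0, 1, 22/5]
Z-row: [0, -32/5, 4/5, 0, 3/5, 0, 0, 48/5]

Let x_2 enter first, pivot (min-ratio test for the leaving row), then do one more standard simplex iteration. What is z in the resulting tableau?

Ratio test on column x_2 — row 1: (87/5)/(2/5) = 87/2; row 2: (16/5)/(1/5) = 16; row 3: (118/5)/(18/5) = 59/9; row 4: entry -3/5 ≤ 0. Minimum is 59/9 at row 3 (s_3 leaves); pivot element 18/5.
Pivot on row 3; the Z-row RHS becomes 48/5 − (-32/5)·(59/9) = 464/9.
Next entering variable (most negative Z-row entry -1/9): s_2.
Ratio test on column s_2 — row 1: entry -5/9 ≤ 0; row 2: (17/9)/(2/9) = 17/2; row 3: entry -1/9 ≤ 0; row 4: entry -2/3 ≤ 0. Minimum is 17/2 at row 2 (x_1 leaves); pivot element 2/9.
After the second pivot the Z-row RHS is 464/9 − (-1/9)·(17/2) = 105/2.

105/2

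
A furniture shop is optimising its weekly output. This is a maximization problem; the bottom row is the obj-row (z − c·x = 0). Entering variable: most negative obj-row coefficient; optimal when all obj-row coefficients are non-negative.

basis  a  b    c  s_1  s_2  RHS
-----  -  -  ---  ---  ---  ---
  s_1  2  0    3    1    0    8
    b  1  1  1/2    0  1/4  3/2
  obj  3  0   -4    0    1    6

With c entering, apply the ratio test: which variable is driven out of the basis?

s_1

Column c entries and ratios — s_1: 8/3 = 8/3; b: (3/2)/(1/2) = 3.
Smallest ratio is 8/3 in the row of s_1, so s_1 leaves.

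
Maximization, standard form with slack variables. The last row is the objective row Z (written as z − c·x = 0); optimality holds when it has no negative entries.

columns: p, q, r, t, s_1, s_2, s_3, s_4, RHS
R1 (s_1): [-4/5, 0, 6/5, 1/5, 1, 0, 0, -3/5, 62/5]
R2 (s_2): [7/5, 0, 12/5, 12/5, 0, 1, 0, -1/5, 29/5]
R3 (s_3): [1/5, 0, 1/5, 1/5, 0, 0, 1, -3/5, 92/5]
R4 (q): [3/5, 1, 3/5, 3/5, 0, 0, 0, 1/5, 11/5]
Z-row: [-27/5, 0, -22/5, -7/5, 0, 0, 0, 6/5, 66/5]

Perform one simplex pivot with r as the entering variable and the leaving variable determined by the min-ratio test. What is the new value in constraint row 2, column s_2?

5/12

Ratio test on column r — row 1: (62/5)/(6/5) = 31/3; row 2: (29/5)/(12/5) = 29/12; row 3: (92/5)/(1/5) = 92; row 4: (11/5)/(3/5) = 11/3. Minimum is 29/12 at row 2 (s_2 leaves); pivot element 12/5.
Divide row 2 by 12/5; eliminate column r from the other rows.
In the new row 2, the s_2 entry is the old entry divided by the pivot: 1/(12/5) = 5/12.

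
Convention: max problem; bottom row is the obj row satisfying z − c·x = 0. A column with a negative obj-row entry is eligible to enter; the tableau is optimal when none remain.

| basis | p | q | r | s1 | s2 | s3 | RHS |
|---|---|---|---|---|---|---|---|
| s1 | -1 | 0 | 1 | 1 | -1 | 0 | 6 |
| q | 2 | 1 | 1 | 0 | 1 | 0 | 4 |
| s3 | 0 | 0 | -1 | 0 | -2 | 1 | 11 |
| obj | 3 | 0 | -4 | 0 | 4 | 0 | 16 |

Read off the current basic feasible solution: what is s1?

s1 is basic (row 1); its value is the RHS of that row, 6.

6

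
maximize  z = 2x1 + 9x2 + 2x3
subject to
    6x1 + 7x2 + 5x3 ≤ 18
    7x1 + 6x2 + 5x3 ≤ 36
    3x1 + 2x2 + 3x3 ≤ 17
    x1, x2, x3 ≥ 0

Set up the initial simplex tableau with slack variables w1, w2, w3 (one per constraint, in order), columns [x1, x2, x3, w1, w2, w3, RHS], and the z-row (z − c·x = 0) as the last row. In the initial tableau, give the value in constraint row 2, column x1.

Constraint 2 has coefficient 7 on x1.

7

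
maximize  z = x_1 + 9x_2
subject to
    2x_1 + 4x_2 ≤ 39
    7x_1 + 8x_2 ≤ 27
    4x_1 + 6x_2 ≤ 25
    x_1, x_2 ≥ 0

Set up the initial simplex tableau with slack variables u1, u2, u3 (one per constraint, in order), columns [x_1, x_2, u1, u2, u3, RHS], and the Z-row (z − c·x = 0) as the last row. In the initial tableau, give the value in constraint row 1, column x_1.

Constraint 1 has coefficient 2 on x_1.

2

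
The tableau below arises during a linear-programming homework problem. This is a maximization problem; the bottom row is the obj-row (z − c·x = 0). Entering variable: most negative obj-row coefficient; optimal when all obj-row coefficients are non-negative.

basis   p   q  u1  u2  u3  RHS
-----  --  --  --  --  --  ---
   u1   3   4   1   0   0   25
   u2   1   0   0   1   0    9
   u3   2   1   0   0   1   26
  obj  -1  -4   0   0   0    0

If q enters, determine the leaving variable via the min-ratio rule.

u1

Column q entries and ratios — u1: 25/4 = 25/4; u2: 0 ≤ 0, skip; u3: 26/1 = 26.
Smallest ratio is 25/4 in the row of u1, so u1 leaves.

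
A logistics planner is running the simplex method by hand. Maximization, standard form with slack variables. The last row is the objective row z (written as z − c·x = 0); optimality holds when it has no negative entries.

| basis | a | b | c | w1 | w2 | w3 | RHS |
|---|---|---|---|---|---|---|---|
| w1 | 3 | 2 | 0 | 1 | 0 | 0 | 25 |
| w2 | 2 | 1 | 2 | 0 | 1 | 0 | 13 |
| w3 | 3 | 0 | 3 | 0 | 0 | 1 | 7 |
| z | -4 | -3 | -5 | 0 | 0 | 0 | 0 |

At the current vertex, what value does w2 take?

13

w2 is basic (row 2); its value is the RHS of that row, 13.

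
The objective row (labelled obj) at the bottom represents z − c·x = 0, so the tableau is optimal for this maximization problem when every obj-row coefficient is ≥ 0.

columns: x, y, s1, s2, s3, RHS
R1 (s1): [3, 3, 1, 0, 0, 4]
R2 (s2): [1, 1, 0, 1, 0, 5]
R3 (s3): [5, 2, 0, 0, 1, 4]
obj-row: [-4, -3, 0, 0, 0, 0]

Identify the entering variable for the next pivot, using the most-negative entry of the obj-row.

x

Negative obj-row entries: x: -4, y: -3.
The most negative is -4 in column x, so x enters.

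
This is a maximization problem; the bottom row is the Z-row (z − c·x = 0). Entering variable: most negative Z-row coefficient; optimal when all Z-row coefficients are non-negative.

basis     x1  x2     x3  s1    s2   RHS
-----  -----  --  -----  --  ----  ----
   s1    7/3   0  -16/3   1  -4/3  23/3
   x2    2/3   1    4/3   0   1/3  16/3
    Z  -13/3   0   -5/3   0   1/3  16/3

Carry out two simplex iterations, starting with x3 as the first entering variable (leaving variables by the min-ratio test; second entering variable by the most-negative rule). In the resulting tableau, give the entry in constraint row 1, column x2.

4/5

Ratio test on column x3 — row 1: entry -16/3 ≤ 0; row 2: (16/3)/(4/3) = 4. Minimum is 4 at row 2 (x2 leaves); pivot element 4/3.
Divide row 2 by 4/3; eliminate column x3 from the other rows.
Second iteration: most negative Z-row entry is -7/2 in column x1, so x1 enters.
Ratio test on column x1 — row 1: 29/5 = 29/5; row 2: 4/(1/2) = 8. Minimum is 29/5 at row 1 (s1 leaves); pivot element 5.
Divide row 1 by 5; eliminate column x1 from the other rows.
After both pivots, the entry at constraint row 1, column x2 is 4/5.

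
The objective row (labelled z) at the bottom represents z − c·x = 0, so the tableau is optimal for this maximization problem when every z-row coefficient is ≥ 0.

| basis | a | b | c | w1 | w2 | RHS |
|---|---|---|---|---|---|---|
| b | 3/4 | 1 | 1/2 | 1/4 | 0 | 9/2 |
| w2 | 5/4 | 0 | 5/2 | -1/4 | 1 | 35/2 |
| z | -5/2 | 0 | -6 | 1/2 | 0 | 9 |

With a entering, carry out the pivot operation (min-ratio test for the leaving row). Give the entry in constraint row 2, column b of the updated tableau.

Ratio test on column a — row 1: (9/2)/(3/4) = 6; row 2: (35/2)/(5/4) = 14. Minimum is 6 at row 1 (b leaves); pivot element 3/4.
Divide row 1 by 3/4; eliminate column a from the other rows.
Row 2 update in column b: 0 − (5/4)·(4/3) = -5/3.

-5/3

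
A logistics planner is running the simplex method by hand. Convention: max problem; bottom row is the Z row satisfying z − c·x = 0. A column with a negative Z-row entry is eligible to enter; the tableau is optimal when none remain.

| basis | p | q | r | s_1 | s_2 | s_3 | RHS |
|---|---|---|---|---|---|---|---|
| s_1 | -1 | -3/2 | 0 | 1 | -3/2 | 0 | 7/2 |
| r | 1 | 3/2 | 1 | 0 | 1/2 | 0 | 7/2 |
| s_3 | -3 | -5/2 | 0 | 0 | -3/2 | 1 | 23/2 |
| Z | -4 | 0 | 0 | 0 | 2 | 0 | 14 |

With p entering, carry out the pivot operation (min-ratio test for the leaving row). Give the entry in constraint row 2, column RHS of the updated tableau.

Ratio test on column p — row 1: entry -1 ≤ 0; row 2: (7/2)/1 = 7/2; row 3: entry -3 ≤ 0. Minimum is 7/2 at row 2 (r leaves); pivot element 1.
Divide row 2 by 1; eliminate column p from the other rows.
In the new row 2, the RHS entry is the old entry divided by the pivot: (7/2)/1 = 7/2.

7/2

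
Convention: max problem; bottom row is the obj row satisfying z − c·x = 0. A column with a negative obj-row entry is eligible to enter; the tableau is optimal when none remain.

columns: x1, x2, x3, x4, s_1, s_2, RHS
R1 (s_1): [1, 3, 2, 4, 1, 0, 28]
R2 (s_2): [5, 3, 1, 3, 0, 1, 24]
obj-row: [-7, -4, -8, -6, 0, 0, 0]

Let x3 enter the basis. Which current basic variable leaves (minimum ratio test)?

s_1

Column x3 entries and ratios — s_1: 28/2 = 14; s_2: 24/1 = 24.
Smallest ratio is 14 in the row of s_1, so s_1 leaves.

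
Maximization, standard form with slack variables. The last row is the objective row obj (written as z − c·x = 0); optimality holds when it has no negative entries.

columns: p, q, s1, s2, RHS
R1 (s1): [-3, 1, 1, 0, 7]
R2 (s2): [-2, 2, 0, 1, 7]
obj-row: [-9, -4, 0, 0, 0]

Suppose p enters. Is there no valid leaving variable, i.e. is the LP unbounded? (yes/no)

Every constraint-row entry in column p is ≤ 0, so increasing p is unbounded.

yes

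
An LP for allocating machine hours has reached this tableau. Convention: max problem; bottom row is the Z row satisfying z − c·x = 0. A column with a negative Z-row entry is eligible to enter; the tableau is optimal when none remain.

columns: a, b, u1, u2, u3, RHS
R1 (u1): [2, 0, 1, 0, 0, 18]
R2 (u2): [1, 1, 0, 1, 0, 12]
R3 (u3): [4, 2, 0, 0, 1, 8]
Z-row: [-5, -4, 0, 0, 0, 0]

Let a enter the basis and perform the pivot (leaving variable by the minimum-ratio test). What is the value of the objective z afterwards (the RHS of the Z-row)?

10

Ratio test on column a — row 1: 18/2 = 9; row 2: 12/1 = 12; row 3: 8/4 = 2. Minimum is 2 at row 3 (u3 leaves); pivot element 4.
Pivot on row 3; the Z-row RHS becomes 0 − (-5)·2 = 10.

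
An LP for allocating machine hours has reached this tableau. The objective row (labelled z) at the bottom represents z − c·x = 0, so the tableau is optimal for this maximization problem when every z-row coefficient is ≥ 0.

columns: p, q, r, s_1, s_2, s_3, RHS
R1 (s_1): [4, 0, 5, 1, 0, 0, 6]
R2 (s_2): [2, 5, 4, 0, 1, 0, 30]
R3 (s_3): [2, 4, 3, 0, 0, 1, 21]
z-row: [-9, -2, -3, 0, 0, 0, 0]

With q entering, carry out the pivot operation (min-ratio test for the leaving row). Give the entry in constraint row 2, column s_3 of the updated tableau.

-5/4

Ratio test on column q — row 1: entry 0 ≤ 0; row 2: 30/5 = 6; row 3: 21/4 = 21/4. Minimum is 21/4 at row 3 (s_3 leaves); pivot element 4.
Divide row 3 by 4; eliminate column q from the other rows.
Row 2 update in column s_3: 0 − 5·(1/4) = -5/4.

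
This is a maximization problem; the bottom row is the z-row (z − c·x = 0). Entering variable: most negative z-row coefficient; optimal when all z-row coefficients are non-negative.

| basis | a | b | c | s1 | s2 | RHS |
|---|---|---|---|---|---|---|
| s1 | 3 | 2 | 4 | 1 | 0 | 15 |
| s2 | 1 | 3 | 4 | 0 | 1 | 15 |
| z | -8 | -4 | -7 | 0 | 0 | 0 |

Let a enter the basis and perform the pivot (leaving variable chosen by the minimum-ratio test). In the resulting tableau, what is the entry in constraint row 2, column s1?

Ratio test on column a — row 1: 15/3 = 5; row 2: 15/1 = 15. Minimum is 5 at row 1 (s1 leaves); pivot element 3.
Divide row 1 by 3; eliminate column a from the other rows.
Row 2 update in column s1: 0 − 1·(1/3) = -1/3.

-1/3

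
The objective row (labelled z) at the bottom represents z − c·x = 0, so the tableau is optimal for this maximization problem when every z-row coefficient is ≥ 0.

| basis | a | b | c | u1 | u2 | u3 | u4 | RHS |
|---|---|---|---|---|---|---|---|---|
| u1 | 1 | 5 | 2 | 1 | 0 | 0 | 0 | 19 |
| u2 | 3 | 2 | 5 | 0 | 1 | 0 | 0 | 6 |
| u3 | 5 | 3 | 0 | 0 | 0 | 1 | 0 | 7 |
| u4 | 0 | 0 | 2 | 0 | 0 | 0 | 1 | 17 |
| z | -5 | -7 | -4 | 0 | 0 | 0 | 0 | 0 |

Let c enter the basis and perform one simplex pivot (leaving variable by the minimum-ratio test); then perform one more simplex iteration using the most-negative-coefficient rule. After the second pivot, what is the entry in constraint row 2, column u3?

Ratio test on column c — row 1: 19/2 = 19/2; row 2: 6/5 = 6/5; row 3: entry 0 ≤ 0; row 4: 17/2 = 17/2. Minimum is 6/5 at row 2 (u2 leaves); pivot element 5.
Divide row 2 by 5; eliminate column c from the other rows.
Second iteration: most negative z-row entry is -27/5 in column b, so b enters.
Ratio test on column b — row 1: (83/5)/(21/5) = 83/21; row 2: (6/5)/(2/5) = 3; row 3: 7/3 = 7/3; row 4: entry -4/5 ≤ 0. Minimum is 7/3 at row 3 (u3 leaves); pivot element 3.
Divide row 3 by 3; eliminate column b from the other rows.
After both pivots, the entry at constraint row 2, column u3 is -2/15.

-2/15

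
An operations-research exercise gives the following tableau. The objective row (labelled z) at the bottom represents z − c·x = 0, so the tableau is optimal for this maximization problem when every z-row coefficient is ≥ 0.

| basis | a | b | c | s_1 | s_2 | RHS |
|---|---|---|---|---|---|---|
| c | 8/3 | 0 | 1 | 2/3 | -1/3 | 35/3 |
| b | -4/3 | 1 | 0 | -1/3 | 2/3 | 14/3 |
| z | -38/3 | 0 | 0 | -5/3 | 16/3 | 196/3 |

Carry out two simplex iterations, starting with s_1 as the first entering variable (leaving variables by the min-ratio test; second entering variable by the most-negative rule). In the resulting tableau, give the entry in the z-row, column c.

19/4

Ratio test on column s_1 — row 1: (35/3)/(2/3) = 35/2; row 2: entry -1/3 ≤ 0. Minimum is 35/2 at row 1 (c leaves); pivot element 2/3.
Divide row 1 by 2/3; eliminate column s_1 from the other rows.
Second iteration: most negative z-row entry is -6 in column a, so a enters.
Ratio test on column a — row 1: (35/2)/4 = 35/8; row 2: entry 0 ≤ 0. Minimum is 35/8 at row 1 (s_1 leaves); pivot element 4.
Divide row 1 by 4; eliminate column a from the other rows.
After both pivots, the entry at the z-row, column c is 19/4.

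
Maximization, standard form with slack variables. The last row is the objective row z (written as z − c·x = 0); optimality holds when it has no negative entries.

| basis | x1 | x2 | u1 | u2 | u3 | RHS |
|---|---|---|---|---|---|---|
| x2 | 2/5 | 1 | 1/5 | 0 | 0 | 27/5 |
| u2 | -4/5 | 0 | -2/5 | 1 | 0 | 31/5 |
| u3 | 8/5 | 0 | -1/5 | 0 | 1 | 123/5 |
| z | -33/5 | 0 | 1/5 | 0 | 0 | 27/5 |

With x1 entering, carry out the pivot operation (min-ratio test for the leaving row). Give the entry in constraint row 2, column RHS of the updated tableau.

17

Ratio test on column x1 — row 1: (27/5)/(2/5) = 27/2; row 2: entry -4/5 ≤ 0; row 3: (123/5)/(8/5) = 123/8. Minimum is 27/2 at row 1 (x2 leaves); pivot element 2/5.
Divide row 1 by 2/5; eliminate column x1 from the other rows.
Row 2 update in column RHS: 31/5 − (-4/5)·(27/2) = 17.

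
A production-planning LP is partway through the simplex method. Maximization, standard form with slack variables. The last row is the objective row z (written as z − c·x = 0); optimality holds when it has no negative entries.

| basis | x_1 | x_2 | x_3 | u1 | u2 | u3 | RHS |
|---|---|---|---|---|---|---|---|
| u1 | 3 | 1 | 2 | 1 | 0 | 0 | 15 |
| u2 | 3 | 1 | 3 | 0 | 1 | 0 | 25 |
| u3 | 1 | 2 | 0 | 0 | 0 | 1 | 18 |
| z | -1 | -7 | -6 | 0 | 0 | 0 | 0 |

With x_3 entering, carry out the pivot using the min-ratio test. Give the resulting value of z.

Ratio test on column x_3 — row 1: 15/2 = 15/2; row 2: 25/3 = 25/3; row 3: entry 0 ≤ 0. Minimum is 15/2 at row 1 (u1 leaves); pivot element 2.
Pivot on row 1; the z-row RHS becomes 0 − (-6)·(15/2) = 45.

45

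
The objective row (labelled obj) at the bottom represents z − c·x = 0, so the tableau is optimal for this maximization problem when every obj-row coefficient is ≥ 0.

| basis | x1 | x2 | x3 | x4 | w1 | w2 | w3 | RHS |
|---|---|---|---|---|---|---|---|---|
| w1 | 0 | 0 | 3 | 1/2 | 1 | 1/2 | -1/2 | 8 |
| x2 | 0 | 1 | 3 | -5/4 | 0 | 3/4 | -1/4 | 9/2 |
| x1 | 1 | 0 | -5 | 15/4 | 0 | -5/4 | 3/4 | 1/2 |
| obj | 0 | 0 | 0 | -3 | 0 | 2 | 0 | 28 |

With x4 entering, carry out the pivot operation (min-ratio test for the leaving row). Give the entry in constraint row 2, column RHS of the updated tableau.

14/3

Ratio test on column x4 — row 1: 8/(1/2) = 16; row 2: entry -5/4 ≤ 0; row 3: (1/2)/(15/4) = 2/15. Minimum is 2/15 at row 3 (x1 leaves); pivot element 15/4.
Divide row 3 by 15/4; eliminate column x4 from the other rows.
Row 2 update in column RHS: 9/2 − (-5/4)·(2/15) = 14/3.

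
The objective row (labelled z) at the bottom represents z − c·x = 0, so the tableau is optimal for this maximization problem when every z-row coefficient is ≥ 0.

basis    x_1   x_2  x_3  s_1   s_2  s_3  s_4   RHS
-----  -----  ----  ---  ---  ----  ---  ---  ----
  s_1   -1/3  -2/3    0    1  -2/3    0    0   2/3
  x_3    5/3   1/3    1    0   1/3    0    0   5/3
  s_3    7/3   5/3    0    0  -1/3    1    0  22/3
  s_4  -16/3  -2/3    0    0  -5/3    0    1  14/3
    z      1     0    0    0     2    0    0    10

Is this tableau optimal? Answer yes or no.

Every z-row coefficient is ≥ 0, so the tableau is optimal.

yes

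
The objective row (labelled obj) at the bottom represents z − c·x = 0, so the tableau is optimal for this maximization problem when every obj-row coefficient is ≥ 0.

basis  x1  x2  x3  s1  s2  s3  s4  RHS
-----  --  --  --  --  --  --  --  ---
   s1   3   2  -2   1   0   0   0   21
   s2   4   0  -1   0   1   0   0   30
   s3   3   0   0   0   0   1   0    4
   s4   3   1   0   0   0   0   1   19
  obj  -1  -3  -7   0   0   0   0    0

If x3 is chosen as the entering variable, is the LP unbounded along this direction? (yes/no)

Every constraint-row entry in column x3 is ≤ 0, so increasing x3 is unbounded.

yes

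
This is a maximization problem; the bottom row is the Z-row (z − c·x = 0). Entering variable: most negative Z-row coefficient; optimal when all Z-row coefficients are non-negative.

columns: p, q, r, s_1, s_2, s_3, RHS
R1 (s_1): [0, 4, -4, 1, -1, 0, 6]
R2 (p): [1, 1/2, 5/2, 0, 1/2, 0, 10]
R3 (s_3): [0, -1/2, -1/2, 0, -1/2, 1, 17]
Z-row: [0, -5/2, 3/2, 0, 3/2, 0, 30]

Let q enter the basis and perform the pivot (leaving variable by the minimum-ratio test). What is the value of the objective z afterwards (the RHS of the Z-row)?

135/4

Ratio test on column q — row 1: 6/4 = 3/2; row 2: 10/(1/2) = 20; row 3: entry -1/2 ≤ 0. Minimum is 3/2 at row 1 (s_1 leaves); pivot element 4.
Pivot on row 1; the Z-row RHS becomes 30 − (-5/2)·(3/2) = 135/4.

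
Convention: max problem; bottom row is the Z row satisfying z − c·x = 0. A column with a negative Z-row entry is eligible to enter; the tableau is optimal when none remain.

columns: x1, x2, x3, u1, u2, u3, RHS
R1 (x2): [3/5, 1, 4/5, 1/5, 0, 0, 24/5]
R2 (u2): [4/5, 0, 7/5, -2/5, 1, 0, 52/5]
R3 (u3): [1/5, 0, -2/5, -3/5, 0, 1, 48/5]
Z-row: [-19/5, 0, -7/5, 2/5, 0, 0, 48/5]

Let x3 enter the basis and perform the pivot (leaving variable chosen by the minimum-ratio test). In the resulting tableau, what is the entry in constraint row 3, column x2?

Ratio test on column x3 — row 1: (24/5)/(4/5) = 6; row 2: (52/5)/(7/5) = 52/7; row 3: entry -2/5 ≤ 0. Minimum is 6 at row 1 (x2 leaves); pivot element 4/5.
Divide row 1 by 4/5; eliminate column x3 from the other rows.
Row 3 update in column x2: 0 − (-2/5)·(5/4) = 1/2.

1/2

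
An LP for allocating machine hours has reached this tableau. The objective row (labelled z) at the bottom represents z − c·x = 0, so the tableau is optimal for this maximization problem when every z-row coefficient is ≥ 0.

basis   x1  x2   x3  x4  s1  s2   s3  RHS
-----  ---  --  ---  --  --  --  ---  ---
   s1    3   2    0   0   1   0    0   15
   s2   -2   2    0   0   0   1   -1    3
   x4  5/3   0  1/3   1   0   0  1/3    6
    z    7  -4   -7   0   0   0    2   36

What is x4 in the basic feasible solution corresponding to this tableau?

x4 is basic (row 3); its value is the RHS of that row, 6.

6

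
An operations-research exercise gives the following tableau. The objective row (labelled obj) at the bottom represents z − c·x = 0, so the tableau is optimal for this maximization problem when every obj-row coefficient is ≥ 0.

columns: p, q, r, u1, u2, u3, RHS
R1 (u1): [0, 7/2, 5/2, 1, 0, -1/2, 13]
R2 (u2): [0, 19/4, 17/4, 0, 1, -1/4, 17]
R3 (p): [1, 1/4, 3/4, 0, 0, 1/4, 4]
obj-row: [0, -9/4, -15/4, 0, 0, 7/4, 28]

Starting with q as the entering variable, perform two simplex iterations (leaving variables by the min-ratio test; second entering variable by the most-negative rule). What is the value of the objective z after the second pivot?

43

Ratio test on column q — row 1: 13/(7/2) = 26/7; row 2: 17/(19/4) = 68/19; row 3: 4/(1/4) = 16. Minimum is 68/19 at row 2 (u2 leaves); pivot element 19/4.
Pivot on row 2; the obj-row RHS becomes 28 − (-9/4)·(68/19) = 685/19.
Next entering variable (most negative obj-row entry -33/19): r.
Ratio test on column r — row 1: entry -12/19 ≤ 0; row 2: (68/19)/(17/19) = 4; row 3: (59/19)/(10/19) = 59/10. Minimum is 4 at row 2 (q leaves); pivot element 17/19.
After the second pivot the obj-row RHS is 685/19 − (-33/19)·4 = 43.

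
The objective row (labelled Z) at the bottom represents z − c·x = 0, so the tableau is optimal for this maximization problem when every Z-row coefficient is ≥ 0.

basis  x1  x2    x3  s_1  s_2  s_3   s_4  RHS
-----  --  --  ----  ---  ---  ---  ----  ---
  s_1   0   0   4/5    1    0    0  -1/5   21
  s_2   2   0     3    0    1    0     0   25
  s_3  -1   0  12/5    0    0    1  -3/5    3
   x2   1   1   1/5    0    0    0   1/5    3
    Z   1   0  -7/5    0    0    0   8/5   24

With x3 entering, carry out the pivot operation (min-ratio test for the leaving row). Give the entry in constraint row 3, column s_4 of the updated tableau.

-1/4

Ratio test on column x3 — row 1: 21/(4/5) = 105/4; row 2: 25/3 = 25/3; row 3: 3/(12/5) = 5/4; row 4: 3/(1/5) = 15. Minimum is 5/4 at row 3 (s_3 leaves); pivot element 12/5.
Divide row 3 by 12/5; eliminate column x3 from the other rows.
In the new row 3, the s_4 entry is the old entry divided by the pivot: (-3/5)/(12/5) = -1/4.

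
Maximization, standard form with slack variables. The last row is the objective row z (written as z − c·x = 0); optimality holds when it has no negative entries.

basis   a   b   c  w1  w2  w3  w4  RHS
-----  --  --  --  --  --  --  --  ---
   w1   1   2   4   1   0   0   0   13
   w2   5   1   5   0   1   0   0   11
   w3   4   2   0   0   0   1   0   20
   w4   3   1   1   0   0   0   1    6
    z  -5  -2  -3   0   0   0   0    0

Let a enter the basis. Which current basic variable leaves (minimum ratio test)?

w4

Column a entries and ratios — w1: 13/1 = 13; w2: 11/5 = 11/5; w3: 20/4 = 5; w4: 6/3 = 2.
Smallest ratio is 2 in the row of w4, so w4 leaves.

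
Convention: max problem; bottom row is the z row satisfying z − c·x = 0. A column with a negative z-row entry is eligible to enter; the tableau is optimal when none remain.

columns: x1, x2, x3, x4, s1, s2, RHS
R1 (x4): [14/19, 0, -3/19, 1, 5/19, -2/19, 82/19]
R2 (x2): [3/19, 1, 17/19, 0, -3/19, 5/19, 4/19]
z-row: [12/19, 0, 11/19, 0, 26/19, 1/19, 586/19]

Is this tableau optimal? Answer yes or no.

Every z-row coefficient is ≥ 0, so the tableau is optimal.

yes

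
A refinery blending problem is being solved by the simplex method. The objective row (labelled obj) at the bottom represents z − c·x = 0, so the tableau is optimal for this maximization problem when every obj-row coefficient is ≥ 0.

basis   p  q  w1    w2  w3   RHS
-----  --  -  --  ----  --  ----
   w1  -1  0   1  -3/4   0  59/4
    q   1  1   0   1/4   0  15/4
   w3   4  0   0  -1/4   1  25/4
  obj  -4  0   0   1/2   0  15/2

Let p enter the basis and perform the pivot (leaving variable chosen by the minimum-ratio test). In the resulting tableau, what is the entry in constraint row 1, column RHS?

261/16

Ratio test on column p — row 1: entry -1 ≤ 0; row 2: (15/4)/1 = 15/4; row 3: (25/4)/4 = 25/16. Minimum is 25/16 at row 3 (w3 leaves); pivot element 4.
Divide row 3 by 4; eliminate column p from the other rows.
Row 1 update in column RHS: 59/4 − (-1)·(25/16) = 261/16.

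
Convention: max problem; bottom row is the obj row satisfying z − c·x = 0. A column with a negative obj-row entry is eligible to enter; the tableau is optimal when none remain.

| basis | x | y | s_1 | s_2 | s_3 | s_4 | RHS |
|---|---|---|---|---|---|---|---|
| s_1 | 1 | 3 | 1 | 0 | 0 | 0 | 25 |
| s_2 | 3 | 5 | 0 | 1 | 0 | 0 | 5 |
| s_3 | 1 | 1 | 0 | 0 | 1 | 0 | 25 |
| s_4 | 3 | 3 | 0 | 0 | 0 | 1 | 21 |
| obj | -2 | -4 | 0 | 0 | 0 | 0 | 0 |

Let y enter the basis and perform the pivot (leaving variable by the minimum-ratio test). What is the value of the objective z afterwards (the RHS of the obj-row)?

Ratio test on column y — row 1: 25/3 = 25/3; row 2: 5/5 = 1; row 3: 25/1 = 25; row 4: 21/3 = 7. Minimum is 1 at row 2 (s_2 leaves); pivot element 5.
Pivot on row 2; the obj-row RHS becomes 0 − (-4)·1 = 4.

4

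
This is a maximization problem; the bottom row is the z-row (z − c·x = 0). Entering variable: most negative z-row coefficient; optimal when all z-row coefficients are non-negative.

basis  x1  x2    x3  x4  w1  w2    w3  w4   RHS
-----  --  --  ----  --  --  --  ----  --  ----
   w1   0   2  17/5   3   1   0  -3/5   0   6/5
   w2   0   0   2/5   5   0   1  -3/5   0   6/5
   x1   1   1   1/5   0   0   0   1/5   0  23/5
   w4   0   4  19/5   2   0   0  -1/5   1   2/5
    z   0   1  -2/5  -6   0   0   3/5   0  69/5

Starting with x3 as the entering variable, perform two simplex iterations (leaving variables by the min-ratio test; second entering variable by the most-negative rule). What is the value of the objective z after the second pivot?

15

Ratio test on column x3 — row 1: (6/5)/(17/5) = 6/17; row 2: (6/5)/(2/5) = 3; row 3: (23/5)/(1/5) = 23; row 4: (2/5)/(19/5) = 2/19. Minimum is 2/19 at row 4 (w4 leaves); pivot element 19/5.
Pivot on row 4; the z-row RHS becomes 69/5 − (-2/5)·(2/19) = 263/19.
Next entering variable (most negative z-row entry -110/19): x4.
Ratio test on column x4 — row 1: (16/19)/(23/19) = 16/23; row 2: (22/19)/(91/19) = 22/91; row 3: entry -2/19 ≤ 0; row 4: (2/19)/(10/19) = 1/5. Minimum is 1/5 at row 4 (x3 leaves); pivot element 10/19.
After the second pivot the z-row RHS is 263/19 − (-110/19)·(1/5) = 15.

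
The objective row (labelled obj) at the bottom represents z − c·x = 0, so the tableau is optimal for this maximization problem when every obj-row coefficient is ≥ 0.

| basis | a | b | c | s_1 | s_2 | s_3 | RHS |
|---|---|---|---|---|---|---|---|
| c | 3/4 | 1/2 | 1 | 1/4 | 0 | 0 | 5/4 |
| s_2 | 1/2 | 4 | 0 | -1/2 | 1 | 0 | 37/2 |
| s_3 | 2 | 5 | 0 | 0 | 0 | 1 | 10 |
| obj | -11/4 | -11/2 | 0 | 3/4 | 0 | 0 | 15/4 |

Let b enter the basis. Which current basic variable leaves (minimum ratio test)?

Column b entries and ratios — c: (5/4)/(1/2) = 5/2; s_2: (37/2)/4 = 37/8; s_3: 10/5 = 2.
Smallest ratio is 2 in the row of s_3, so s_3 leaves.

s_3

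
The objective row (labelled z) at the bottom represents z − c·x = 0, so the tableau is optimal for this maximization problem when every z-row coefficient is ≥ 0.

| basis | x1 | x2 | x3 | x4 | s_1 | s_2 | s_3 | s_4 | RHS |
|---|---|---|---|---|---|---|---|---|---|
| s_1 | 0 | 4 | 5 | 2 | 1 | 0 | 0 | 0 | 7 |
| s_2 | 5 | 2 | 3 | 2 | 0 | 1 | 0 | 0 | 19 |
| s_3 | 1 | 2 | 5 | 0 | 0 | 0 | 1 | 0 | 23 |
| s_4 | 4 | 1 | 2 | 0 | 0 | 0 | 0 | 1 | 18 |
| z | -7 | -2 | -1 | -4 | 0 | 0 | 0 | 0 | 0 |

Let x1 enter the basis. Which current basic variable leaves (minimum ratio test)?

s_2

Column x1 entries and ratios — s_1: 0 ≤ 0, skip; s_2: 19/5 = 19/5; s_3: 23/1 = 23; s_4: 18/4 = 9/2.
Smallest ratio is 19/5 in the row of s_2, so s_2 leaves.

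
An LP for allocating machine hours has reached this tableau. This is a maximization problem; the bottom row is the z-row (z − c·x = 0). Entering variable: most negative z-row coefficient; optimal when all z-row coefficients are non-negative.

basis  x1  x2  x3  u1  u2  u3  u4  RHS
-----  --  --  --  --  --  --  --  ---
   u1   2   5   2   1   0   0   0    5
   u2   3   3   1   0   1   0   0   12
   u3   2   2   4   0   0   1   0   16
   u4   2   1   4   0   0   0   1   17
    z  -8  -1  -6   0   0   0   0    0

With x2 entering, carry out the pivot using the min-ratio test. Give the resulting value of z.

1

Ratio test on column x2 — row 1: 5/5 = 1; row 2: 12/3 = 4; row 3: 16/2 = 8; row 4: 17/1 = 17. Minimum is 1 at row 1 (u1 leaves); pivot element 5.
Pivot on row 1; the z-row RHS becomes 0 − (-1)·1 = 1.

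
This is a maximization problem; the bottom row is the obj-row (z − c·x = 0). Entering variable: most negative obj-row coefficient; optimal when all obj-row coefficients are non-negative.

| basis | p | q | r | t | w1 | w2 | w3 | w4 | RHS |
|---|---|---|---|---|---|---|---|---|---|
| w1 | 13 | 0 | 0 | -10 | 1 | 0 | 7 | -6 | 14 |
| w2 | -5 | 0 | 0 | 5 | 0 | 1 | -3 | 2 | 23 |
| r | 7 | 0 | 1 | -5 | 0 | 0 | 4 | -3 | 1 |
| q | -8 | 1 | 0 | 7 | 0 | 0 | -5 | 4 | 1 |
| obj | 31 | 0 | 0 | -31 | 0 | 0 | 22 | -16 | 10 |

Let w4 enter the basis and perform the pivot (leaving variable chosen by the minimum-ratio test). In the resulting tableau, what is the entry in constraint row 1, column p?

Ratio test on column w4 — row 1: entry -6 ≤ 0; row 2: 23/2 = 23/2; row 3: entry -3 ≤ 0; row 4: 1/4 = 1/4. Minimum is 1/4 at row 4 (q leaves); pivot element 4.
Divide row 4 by 4; eliminate column w4 from the other rows.
Row 1 update in column p: 13 − (-6)·(-2) = 1.

1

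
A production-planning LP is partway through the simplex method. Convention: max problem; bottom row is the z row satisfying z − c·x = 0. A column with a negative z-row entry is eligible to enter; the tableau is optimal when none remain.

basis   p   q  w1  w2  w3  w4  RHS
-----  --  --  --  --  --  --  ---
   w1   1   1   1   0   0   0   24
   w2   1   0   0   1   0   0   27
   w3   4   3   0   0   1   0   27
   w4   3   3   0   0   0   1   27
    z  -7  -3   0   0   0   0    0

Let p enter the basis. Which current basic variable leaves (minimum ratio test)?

w3

Column p entries and ratios — w1: 24/1 = 24; w2: 27/1 = 27; w3: 27/4 = 27/4; w4: 27/3 = 9.
Smallest ratio is 27/4 in the row of w3, so w3 leaves.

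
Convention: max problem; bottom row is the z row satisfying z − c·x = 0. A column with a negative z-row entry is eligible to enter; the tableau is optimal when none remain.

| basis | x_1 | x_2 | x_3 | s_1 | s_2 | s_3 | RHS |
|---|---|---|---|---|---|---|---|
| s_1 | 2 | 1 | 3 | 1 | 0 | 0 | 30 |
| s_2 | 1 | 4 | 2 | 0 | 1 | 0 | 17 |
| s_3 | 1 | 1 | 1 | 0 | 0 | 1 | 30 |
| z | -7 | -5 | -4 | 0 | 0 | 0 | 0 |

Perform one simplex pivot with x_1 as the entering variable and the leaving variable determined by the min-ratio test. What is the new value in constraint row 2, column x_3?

Ratio test on column x_1 — row 1: 30/2 = 15; row 2: 17/1 = 17; row 3: 30/1 = 30. Minimum is 15 at row 1 (s_1 leaves); pivot element 2.
Divide row 1 by 2; eliminate column x_1 from the other rows.
Row 2 update in column x_3: 2 − 1·(3/2) = 1/2.

1/2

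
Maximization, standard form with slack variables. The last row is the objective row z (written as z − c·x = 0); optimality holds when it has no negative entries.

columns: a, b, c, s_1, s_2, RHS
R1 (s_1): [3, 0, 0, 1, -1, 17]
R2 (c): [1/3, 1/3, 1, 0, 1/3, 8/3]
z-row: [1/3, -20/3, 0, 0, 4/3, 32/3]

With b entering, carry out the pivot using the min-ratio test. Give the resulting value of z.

64

Ratio test on column b — row 1: entry 0 ≤ 0; row 2: (8/3)/(1/3) = 8. Minimum is 8 at row 2 (c leaves); pivot element 1/3.
Pivot on row 2; the z-row RHS becomes 32/3 − (-20/3)·8 = 64.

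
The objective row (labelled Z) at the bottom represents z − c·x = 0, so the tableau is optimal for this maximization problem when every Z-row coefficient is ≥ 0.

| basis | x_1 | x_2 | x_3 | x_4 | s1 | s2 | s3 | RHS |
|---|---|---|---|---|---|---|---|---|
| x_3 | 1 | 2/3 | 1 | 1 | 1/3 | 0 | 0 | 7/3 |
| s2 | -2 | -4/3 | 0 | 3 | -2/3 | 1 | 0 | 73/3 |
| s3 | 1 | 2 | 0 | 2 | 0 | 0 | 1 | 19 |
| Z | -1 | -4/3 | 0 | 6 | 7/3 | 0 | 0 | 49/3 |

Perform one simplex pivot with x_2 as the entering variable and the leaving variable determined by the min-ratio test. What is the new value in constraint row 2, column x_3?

Ratio test on column x_2 — row 1: (7/3)/(2/3) = 7/2; row 2: entry -4/3 ≤ 0; row 3: 19/2 = 19/2. Minimum is 7/2 at row 1 (x_3 leaves); pivot element 2/3.
Divide row 1 by 2/3; eliminate column x_2 from the other rows.
Row 2 update in column x_3: 0 − (-4/3)·(3/2) = 2.

2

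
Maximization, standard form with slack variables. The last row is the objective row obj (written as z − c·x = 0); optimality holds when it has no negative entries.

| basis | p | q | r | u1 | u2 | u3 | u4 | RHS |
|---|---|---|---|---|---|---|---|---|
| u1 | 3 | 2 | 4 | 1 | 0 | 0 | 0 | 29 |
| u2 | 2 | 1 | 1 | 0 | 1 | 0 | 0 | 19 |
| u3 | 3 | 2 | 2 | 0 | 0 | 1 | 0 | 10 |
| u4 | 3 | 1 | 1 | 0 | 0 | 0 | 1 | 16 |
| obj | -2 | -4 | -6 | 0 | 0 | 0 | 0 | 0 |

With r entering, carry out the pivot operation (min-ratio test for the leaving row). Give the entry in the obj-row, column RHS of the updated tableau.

Ratio test on column r — row 1: 29/4 = 29/4; row 2: 19/1 = 19; row 3: 10/2 = 5; row 4: 16/1 = 16. Minimum is 5 at row 3 (u3 leaves); pivot element 2.
Divide row 3 by 2; eliminate column r from the other rows.
obj-row update in column RHS: 0 − (-6)·5 = 30.

30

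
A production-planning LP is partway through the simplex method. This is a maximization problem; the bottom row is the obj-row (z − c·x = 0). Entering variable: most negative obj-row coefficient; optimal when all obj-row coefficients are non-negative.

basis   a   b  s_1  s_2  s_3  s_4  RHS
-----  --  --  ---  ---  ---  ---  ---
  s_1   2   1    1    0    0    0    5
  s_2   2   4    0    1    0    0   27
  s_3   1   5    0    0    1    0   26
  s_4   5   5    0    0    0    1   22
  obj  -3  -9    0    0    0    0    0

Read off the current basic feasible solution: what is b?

b is not in the basis, so in the current basic feasible solution b = 0.

0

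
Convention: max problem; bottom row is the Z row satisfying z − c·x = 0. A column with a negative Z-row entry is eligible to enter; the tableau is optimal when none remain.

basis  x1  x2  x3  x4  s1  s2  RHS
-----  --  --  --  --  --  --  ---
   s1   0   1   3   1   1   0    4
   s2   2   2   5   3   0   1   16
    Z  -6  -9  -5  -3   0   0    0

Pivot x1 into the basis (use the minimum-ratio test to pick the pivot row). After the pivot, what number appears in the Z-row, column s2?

Ratio test on column x1 — row 1: entry 0 ≤ 0; row 2: 16/2 = 8. Minimum is 8 at row 2 (s2 leaves); pivot element 2.
Divide row 2 by 2; eliminate column x1 from the other rows.
Z-row update in column s2: 0 − (-6)·(1/2) = 3.

3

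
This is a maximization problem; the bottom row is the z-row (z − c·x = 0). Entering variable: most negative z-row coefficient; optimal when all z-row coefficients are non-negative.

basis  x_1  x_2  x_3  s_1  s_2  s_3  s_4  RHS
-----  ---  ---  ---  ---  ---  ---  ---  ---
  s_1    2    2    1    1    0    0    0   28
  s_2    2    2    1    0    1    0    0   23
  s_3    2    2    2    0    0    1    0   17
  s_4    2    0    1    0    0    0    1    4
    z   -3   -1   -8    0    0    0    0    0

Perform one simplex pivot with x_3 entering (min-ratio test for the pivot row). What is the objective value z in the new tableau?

32

Ratio test on column x_3 — row 1: 28/1 = 28; row 2: 23/1 = 23; row 3: 17/2 = 17/2; row 4: 4/1 = 4. Minimum is 4 at row 4 (s_4 leaves); pivot element 1.
Pivot on row 4; the z-row RHS becomes 0 − (-8)·4 = 32.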